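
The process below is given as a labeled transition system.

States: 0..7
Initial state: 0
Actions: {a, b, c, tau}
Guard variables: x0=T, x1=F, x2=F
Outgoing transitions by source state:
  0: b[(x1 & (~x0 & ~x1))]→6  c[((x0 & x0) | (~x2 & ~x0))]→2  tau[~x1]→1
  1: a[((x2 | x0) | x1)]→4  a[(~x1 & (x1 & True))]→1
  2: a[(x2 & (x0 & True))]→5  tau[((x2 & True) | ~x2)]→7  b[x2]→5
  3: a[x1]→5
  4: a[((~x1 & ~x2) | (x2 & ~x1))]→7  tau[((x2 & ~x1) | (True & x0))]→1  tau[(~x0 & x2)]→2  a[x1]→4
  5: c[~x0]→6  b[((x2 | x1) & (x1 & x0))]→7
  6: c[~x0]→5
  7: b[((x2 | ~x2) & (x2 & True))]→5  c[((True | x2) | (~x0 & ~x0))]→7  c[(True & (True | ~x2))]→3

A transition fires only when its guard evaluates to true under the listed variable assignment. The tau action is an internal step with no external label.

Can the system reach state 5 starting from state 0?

Answer: UNREACHABLE

Trace:
8 transition(s) survive guard evaluation.
depth 0: {0}
depth 1: {1,2}  total {0,1,2}
depth 2: {4,7}  total {0,1,2,4,7}
depth 3: {3}  total {0,1,2,3,4,7}
Reachable = {0,1,2,3,4,7}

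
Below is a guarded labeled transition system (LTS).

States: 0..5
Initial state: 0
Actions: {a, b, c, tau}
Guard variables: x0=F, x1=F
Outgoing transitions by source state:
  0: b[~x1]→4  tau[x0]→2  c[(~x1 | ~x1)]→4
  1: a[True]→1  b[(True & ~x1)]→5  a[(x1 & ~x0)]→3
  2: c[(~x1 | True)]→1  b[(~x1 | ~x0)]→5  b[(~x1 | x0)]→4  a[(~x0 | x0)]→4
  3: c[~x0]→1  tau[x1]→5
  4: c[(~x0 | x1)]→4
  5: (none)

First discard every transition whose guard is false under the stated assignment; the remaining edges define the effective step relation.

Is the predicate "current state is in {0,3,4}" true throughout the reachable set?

Inv-set: {0,3,4}
Reachable = {0,4}
  0: ✓
  4: ✓

Answer: INVARIANT HOLDS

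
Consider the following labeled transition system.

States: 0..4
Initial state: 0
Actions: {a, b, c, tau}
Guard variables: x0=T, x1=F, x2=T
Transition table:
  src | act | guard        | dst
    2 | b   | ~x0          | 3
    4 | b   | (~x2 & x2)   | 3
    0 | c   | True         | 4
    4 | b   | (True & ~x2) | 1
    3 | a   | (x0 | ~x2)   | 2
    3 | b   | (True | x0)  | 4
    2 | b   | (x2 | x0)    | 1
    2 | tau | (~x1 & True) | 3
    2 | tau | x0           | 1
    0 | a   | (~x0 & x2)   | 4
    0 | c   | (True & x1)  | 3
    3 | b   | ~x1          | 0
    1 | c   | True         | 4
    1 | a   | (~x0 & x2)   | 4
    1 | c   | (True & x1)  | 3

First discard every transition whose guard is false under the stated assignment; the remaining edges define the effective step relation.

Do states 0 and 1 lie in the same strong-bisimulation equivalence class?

Bisimulation quotient by refinement:
  π0 = {{0,1,2,3,4}}
  π1 = {{0,1},{2},{3},{4}}
Fixed point at round 2; 4 class(es).
0∈{0,1}, 1∈{0,1}

Answer: BISIMILAR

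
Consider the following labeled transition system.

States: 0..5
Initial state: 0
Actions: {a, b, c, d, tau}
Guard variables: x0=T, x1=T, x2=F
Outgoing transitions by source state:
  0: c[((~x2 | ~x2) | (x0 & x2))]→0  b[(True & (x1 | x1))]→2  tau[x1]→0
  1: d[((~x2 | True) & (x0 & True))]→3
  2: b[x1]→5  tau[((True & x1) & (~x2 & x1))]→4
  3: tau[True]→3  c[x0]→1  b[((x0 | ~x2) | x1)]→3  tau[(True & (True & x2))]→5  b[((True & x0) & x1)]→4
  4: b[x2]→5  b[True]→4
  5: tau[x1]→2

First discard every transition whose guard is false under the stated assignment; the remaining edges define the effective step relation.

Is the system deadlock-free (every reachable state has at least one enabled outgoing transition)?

R = {0,2,4,5}
  0: b→2  c→0  tau→0  [3 exit(s)]
  2: b→5  tau→4  [2 exit(s)]
  4: b→4  [1 exit(s)]
  5: tau→2  [1 exit(s)]

Answer: DEADLOCK-FREE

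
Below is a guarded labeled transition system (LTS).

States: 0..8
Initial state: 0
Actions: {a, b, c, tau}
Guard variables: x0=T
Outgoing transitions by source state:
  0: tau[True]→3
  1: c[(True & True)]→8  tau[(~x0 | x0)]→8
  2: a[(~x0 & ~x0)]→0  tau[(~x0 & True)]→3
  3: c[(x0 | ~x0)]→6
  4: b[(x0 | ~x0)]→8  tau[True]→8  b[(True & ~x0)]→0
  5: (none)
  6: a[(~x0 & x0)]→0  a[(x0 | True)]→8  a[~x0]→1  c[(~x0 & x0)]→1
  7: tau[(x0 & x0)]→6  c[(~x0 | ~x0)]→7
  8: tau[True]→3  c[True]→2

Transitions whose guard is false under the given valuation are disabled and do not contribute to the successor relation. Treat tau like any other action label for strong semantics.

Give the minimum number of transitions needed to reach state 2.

Breadth-first toward 2:
  depth 0: {0}
  depth 1: {3}
  depth 2: {6}
  depth 3: {8}
  depth 4: {2}
first hit 2 at d=4 via tau·c·a·c

Answer: 4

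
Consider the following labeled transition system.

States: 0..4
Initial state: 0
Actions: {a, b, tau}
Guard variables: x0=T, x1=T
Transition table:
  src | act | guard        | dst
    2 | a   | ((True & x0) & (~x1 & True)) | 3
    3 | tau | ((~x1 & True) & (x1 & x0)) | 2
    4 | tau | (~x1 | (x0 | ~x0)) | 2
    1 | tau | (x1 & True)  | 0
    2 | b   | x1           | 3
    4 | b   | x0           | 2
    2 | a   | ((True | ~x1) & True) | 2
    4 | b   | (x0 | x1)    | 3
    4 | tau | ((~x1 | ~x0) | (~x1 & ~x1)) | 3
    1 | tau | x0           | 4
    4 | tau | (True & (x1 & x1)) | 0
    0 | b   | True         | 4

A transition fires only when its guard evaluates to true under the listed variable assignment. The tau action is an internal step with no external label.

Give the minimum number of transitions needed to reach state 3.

Breadth-first toward 3:
  depth 0: {0}
  depth 1: {4}
  depth 2: {2,3}
first hit 3 at d=2 via b·b

Answer: 2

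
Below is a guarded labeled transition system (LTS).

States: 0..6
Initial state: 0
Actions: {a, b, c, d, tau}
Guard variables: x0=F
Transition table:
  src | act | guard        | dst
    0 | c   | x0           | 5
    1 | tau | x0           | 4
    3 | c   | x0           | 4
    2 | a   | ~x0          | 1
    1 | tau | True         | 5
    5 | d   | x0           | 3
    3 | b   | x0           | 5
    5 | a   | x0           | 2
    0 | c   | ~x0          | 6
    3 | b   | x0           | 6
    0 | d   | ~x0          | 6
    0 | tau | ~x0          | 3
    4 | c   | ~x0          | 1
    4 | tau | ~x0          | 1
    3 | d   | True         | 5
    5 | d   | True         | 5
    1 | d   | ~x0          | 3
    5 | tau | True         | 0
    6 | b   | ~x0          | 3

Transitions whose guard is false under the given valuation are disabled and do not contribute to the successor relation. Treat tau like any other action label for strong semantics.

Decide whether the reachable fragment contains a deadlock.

Answer: DEADLOCK-FREE

Trace:
R = {0,3,5,6}
  0: c→6  d→6  tau→3  [3 out]
  3: d→5  [1 out]
  5: d→5  tau→0  [2 out]
  6: b→3  [1 out]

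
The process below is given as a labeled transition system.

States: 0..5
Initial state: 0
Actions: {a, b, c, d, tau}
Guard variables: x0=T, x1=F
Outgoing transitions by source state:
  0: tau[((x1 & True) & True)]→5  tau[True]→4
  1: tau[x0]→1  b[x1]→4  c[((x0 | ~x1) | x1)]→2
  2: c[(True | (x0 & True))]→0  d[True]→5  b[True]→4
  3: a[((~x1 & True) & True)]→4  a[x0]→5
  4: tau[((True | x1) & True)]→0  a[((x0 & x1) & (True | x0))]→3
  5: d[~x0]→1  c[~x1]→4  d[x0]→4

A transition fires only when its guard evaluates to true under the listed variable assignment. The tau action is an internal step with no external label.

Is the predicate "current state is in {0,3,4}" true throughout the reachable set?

Safe = {0,3,4}
R = {0,4}
  0: ok
  4: ok

Answer: INVARIANT HOLDS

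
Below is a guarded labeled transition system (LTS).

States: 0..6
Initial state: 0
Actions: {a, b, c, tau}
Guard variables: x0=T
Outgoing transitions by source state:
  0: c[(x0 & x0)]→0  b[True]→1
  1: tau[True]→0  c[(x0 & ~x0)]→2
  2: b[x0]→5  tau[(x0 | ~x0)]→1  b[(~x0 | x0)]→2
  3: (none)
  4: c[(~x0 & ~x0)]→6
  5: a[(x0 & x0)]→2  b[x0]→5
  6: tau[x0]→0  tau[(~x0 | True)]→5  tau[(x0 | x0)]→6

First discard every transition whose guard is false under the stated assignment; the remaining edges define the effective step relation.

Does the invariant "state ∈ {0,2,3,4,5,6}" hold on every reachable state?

Answer: INVARIANT VIOLATED at state 1

Trace:
Allowed set {0,2,3,4,5,6}
Reach set: {0,1}
  0: ✓
  1: outside
witness against invariant: b → 1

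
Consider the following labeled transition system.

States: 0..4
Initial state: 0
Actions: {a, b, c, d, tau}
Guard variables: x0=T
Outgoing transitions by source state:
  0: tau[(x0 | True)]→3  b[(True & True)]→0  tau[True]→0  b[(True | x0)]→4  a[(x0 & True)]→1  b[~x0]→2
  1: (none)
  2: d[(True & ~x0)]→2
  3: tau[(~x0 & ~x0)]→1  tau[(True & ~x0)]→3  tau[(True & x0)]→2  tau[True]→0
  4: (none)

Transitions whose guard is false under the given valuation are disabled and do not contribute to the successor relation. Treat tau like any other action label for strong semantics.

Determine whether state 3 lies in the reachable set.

Answer: REACHABLE

Analysis:
7 transition(s) survive guard evaluation.
L0 = {0}
L1 = {1,3,4}  cumulative {0,1,3,4}
L2 = {2}  cumulative {0,1,2,3,4}
Reach set: {0,1,2,3,4}
witness 3: tau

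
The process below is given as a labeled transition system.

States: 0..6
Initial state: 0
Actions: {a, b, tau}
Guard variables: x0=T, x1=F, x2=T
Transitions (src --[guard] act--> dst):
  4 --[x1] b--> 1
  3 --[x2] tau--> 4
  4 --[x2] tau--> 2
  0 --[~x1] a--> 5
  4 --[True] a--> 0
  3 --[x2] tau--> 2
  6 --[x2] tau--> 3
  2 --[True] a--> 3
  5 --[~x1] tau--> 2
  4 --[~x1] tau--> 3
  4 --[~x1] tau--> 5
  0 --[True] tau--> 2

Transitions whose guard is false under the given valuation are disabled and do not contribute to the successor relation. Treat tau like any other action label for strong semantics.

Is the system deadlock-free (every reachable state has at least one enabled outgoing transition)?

R = {0,2,3,4,5}
  0: a→5  tau→2  [deg 2]
  2: a→3  [deg 1]
  3: tau→2  tau→4  [deg 2]
  4: a→0  tau→2  tau→3  tau→5  [deg 4]
  5: tau→2  [deg 1]

Answer: DEADLOCK-FREE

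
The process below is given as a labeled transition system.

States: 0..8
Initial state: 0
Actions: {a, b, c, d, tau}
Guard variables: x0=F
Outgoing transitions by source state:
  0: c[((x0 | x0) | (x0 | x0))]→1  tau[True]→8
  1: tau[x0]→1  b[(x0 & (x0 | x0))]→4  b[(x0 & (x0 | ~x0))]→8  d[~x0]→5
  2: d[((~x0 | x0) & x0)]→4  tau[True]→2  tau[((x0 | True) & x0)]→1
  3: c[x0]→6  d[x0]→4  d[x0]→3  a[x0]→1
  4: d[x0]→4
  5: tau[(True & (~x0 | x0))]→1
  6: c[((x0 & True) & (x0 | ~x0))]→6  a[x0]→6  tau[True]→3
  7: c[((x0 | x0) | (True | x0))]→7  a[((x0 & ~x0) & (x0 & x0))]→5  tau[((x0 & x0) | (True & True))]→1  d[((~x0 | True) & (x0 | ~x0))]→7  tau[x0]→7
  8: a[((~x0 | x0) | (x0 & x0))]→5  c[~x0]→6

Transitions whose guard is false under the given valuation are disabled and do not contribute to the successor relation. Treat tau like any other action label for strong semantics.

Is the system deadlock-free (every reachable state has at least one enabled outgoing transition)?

Reach set: {0,1,3,5,6,8}
  0: tau→8  [deg 1]
  1: d→5  [deg 1]
  3: ∅  [no exit]
  5: tau→1  [deg 1]
  6: tau→3  [deg 1]
  8: a→5  c→6  [deg 2]
trace reaching 3: tau·c·tau

Answer: DEADLOCK at state 3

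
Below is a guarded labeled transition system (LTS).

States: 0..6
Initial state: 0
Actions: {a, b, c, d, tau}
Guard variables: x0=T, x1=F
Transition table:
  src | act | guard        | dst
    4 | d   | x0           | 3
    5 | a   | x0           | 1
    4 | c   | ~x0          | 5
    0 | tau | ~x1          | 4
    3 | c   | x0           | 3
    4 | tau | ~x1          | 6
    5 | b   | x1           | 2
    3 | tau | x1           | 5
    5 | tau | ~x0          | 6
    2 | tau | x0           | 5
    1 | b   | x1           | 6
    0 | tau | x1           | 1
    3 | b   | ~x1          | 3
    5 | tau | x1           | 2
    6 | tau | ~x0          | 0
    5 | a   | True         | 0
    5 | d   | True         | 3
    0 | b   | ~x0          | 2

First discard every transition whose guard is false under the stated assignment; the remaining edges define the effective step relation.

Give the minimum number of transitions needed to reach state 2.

Answer: UNREACHABLE

Working:
Layered search for 2:
  Layer 0: {0}
  Layer 1: {4}
  Layer 2: {3,6}
2 never appears.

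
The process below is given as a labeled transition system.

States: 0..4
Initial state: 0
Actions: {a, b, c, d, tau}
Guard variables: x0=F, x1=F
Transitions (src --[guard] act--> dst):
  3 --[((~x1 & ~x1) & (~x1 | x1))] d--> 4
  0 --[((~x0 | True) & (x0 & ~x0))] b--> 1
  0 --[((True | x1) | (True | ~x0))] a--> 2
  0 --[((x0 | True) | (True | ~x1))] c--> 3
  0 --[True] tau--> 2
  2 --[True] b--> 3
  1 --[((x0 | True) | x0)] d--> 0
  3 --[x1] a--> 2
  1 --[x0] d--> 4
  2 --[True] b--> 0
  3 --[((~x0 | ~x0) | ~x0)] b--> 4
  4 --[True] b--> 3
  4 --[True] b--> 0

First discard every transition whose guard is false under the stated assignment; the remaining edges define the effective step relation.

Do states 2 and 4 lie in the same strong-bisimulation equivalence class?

Answer: BISIMILAR

Analysis:
Refine partition for ~:
  P[0] = {{0,1,2,3,4}}
  P[1] = {{0},{1},{2,4},{3}}
stable after 2 split(s): 4 block(s)
[2]={2,4}  [4]={2,4}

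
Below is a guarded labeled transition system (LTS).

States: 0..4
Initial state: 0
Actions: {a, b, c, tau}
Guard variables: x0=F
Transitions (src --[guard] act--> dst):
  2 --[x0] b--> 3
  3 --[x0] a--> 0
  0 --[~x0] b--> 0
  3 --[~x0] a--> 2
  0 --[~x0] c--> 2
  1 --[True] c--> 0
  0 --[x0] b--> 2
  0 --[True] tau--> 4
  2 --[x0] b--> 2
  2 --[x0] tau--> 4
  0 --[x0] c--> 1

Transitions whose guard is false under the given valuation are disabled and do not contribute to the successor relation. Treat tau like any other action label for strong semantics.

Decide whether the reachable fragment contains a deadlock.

Answer: DEADLOCK at state 2

Trace:
Reach set: {0,2,4}
  0: b→0  c→2  tau→4  [3 exit(s)]
  2: ∅  [deadlock]
  4: ∅  [deadlock]
Path to 2: c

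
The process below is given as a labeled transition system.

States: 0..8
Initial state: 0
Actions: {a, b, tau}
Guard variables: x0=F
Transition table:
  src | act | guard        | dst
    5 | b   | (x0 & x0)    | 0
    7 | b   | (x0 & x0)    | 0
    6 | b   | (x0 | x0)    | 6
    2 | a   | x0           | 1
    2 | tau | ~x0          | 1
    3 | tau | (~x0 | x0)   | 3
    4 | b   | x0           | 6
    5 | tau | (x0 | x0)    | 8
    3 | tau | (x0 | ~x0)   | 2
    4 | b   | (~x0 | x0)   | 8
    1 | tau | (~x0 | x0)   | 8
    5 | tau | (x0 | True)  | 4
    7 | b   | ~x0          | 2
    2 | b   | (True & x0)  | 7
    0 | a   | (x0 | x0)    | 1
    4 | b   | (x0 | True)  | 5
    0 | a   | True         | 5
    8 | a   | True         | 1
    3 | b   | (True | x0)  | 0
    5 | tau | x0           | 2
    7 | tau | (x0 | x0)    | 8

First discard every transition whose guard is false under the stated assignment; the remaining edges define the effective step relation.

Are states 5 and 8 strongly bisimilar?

Answer: NOT BISIMILAR

Analysis:
Bisimulation quotient by refinement:
  P[0] = {{0,1,2,3,4,5,6,7,8}}
  P[1] = {{0,8},{1,2,5},{3},{4,7},{6}}
  P[2] = {{0,8},{1},{2},{3},{4},{5},{6},{7}}
  P[3] = {{0},{1},{2},{3},{4},{5},{6},{7},{8}}
stable after 4 split(s): 9 block(s)
class of 5: {5}; class of 8: {8}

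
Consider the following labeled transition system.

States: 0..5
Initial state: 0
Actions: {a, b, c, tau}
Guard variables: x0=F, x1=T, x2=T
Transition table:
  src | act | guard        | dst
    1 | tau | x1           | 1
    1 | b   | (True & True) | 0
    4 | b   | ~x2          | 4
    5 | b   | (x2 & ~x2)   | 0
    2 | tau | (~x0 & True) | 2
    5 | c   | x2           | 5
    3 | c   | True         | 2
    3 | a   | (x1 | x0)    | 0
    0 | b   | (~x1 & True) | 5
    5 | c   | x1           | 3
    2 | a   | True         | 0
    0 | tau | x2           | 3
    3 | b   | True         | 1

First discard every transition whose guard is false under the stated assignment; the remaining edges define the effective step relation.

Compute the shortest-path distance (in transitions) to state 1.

BFS to 1:
  L0 = {0}
  L1 = {3}
  L2 = {1,2}
1 enters at depth 2; path tau·b

Answer: 2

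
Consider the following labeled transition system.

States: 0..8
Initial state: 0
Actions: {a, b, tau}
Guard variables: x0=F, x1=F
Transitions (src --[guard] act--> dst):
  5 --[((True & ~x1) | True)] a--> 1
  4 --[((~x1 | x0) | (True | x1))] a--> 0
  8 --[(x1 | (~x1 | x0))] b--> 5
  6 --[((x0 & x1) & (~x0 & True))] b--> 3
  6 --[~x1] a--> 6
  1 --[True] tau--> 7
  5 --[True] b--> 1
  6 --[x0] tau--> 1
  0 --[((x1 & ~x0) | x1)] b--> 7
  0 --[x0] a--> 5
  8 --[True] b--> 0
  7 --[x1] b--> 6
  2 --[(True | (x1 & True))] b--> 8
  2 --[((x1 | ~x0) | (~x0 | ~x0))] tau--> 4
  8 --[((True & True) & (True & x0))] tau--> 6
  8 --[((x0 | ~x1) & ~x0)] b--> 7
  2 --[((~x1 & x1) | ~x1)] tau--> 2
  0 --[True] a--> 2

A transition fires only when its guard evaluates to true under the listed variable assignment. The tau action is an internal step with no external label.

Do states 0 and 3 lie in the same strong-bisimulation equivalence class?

Answer: NOT BISIMILAR

Analysis:
Refine partition for ~:
  round 0: {{0,1,2,3,4,5,6,7,8}}
  round 1: {{0,4,6},{1},{2},{3,7},{5},{8}}
  round 2: {{0},{1},{2},{3,7},{4,6},{5},{8}}
  round 3: {{0},{1},{2},{3,7},{4},{5},{6},{8}}
Fixed point at round 4; 8 class(es).
class of 0: {0}; class of 3: {3,7}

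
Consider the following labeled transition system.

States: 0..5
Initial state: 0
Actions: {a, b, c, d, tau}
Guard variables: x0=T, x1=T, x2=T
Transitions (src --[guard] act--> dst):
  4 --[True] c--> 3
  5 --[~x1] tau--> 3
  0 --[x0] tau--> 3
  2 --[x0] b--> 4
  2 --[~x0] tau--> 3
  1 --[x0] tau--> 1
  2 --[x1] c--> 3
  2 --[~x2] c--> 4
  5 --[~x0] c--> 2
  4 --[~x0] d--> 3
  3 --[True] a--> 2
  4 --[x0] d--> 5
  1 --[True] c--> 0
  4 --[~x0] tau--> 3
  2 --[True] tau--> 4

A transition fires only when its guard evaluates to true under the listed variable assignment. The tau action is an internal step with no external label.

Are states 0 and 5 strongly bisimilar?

Compute ~ classes (split until stable):
  round 0: {{0,1,2,3,4,5}}
  round 1: {{0},{1},{2},{3},{4},{5}}
6 equivalence class(es) (converged in 2)
[0]={0}  [5]={5}

Answer: NOT BISIMILAR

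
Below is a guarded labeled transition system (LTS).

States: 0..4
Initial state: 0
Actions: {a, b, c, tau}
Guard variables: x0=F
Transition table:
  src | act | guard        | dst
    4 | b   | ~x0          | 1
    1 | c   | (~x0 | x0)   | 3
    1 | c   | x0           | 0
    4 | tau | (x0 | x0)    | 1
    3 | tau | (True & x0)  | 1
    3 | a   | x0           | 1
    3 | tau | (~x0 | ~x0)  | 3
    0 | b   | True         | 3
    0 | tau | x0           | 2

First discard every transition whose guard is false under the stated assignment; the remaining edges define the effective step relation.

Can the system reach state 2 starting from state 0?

Answer: UNREACHABLE

Working:
After dropping false guards: 4 live edges.
depth 0: {0}
depth 1: {3}  now seen {0,3}
Reach set: {0,3}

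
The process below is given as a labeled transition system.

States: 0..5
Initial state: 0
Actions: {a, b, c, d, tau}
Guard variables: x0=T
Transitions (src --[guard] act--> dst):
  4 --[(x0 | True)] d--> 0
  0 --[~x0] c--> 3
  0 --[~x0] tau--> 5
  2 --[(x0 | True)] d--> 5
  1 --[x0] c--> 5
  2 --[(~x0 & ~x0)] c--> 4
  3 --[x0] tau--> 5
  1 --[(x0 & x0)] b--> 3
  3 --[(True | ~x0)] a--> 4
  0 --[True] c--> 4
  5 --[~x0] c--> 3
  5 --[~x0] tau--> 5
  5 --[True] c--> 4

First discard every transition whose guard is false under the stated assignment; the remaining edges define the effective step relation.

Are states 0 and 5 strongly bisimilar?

Answer: BISIMILAR

Analysis:
Bisimulation quotient by refinement:
  round 0: {{0,1,2,3,4,5}}
  round 1: {{0,5},{1},{2,4},{3}}
Fixed point at round 2; 4 class(es).
[0]={0,5}  [5]={0,5}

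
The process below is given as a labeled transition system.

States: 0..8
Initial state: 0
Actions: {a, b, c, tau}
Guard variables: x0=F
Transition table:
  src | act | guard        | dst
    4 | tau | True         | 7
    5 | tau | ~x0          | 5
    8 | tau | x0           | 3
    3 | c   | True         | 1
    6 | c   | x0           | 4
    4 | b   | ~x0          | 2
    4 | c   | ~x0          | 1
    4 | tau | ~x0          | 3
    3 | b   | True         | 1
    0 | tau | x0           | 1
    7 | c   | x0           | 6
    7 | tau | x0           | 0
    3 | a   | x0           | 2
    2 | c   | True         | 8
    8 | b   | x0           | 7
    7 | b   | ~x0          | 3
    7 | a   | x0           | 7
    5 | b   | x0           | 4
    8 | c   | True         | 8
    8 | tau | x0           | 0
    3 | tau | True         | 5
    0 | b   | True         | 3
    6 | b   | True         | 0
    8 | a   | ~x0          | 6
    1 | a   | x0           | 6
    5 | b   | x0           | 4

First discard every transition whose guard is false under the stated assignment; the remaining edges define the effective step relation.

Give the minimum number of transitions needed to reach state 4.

Answer: UNREACHABLE

Analysis:
Breadth-first toward 4:
  depth 0: {0}
  depth 1: {3}
  depth 2: {1,5}
4 never appears.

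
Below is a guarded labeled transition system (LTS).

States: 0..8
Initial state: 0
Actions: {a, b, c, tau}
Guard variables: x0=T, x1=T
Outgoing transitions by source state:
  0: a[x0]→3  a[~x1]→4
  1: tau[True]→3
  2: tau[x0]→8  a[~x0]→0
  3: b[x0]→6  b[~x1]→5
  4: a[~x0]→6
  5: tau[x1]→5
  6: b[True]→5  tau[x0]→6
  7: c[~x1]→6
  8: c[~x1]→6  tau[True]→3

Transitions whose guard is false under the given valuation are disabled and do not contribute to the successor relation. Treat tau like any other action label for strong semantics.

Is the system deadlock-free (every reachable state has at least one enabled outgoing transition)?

Answer: DEADLOCK-FREE

Trace:
Reachable = {0,3,5,6}
  0: a→3  [deg 1]
  3: b→6  [deg 1]
  5: tau→5  [deg 1]
  6: b→5  tau→6  [deg 2]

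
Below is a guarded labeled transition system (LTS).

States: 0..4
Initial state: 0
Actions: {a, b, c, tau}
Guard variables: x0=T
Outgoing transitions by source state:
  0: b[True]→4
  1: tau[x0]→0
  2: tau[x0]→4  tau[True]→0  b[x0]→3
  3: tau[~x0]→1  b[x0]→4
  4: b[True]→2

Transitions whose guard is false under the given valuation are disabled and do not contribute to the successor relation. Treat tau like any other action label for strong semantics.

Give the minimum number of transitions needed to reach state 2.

Answer: 2

Working:
Layered search for 2:
  depth 0: {0}
  depth 1: {4}
  depth 2: {2}
2 enters at depth 2; path b·b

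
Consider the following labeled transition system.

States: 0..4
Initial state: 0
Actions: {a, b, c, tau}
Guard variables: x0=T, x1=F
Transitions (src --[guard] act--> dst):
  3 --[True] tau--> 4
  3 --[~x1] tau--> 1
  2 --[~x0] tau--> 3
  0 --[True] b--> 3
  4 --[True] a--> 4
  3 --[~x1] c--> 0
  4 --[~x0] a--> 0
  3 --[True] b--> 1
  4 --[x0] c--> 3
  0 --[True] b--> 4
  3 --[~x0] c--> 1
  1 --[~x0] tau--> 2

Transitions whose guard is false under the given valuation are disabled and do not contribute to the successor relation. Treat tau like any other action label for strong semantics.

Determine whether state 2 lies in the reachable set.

After dropping false guards: 8 live edges.
depth 0: {0}
depth 1: {3,4}  cumulative {0,3,4}
depth 2: {1}  cumulative {0,1,3,4}
Reach set: {0,1,3,4}

Answer: UNREACHABLE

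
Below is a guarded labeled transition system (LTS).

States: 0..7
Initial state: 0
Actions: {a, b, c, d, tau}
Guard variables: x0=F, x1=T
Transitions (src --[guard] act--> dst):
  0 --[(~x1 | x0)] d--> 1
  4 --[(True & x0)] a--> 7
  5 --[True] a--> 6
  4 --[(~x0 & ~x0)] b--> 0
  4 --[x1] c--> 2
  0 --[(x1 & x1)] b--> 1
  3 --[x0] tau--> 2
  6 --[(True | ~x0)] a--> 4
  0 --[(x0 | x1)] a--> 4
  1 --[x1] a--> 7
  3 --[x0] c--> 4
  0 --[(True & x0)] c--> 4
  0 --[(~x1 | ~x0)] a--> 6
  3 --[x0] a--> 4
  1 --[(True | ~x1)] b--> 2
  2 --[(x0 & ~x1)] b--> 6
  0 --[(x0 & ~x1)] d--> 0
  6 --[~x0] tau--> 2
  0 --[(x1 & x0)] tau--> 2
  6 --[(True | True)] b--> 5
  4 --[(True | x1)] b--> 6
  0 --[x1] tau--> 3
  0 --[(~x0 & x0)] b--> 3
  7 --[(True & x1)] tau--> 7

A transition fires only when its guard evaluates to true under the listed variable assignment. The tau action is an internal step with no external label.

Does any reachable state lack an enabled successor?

R = {0,1,2,3,4,5,6,7}
  0: a→4  a→6  b→1  tau→3  [4 out]
  1: a→7  b→2  [2 out]
  2: ∅  [STUCK]
  3: ∅  [STUCK]
  4: b→0  b→6  c→2  [3 out]
  5: a→6  [1 out]
  6: a→4  b→5  tau→2  [3 out]
  7: tau→7  [1 out]
Path to 2: b·b

Answer: DEADLOCK at state 2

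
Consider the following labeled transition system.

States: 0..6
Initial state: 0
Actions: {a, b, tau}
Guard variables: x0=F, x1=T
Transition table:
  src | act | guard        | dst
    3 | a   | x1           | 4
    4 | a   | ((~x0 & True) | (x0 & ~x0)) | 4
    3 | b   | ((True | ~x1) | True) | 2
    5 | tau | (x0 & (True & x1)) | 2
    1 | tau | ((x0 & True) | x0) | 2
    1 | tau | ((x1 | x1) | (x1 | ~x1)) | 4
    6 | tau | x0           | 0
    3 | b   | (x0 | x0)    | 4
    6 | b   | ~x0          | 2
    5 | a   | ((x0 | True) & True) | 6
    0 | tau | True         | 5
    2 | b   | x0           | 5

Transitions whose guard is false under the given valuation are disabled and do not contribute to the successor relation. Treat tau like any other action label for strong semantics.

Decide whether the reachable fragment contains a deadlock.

Answer: DEADLOCK at state 2

Working:
Reach set: {0,2,5,6}
  0: tau→5  [1 out]
  2: ∅  [deadlock]
  5: a→6  [1 out]
  6: b→2  [1 out]
Path to 2: tau·a·b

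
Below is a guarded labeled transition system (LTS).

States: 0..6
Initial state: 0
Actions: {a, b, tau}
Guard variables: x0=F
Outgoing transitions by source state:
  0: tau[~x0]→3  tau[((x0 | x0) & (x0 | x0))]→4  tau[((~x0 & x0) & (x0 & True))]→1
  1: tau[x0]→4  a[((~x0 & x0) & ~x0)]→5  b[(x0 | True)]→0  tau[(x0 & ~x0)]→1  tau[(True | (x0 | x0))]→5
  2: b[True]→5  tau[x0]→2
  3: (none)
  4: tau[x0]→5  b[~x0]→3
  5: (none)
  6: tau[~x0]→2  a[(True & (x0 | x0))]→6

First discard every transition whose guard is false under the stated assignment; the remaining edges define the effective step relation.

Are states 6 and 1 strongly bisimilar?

Bisimulation quotient by refinement:
  round 0: {{0,1,2,3,4,5,6}}
  round 1: {{0,6},{1},{2,4},{3,5}}
  round 2: {{0},{1},{2,4},{3,5},{6}}
5 equivalence class(es) (converged in 3)
class of 6: {6}; class of 1: {1}

Answer: NOT BISIMILAR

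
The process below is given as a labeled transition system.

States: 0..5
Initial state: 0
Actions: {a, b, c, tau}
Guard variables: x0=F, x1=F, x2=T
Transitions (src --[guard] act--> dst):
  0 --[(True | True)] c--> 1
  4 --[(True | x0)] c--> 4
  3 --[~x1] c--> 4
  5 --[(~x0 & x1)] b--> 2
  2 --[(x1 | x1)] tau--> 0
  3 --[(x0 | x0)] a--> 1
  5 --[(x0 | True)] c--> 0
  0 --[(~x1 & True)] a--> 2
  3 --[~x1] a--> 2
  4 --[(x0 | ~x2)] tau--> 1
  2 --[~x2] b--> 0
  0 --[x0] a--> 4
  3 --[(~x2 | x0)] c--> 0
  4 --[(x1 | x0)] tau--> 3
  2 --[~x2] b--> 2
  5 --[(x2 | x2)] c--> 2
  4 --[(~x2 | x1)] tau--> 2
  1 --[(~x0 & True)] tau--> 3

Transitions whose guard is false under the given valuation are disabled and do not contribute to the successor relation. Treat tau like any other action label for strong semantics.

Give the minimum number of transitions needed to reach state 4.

Answer: 3

Trace:
BFS to 4:
  L0 = {0}
  L1 = {1,2}
  L2 = {3}
  L3 = {4}
4 enters at depth 3; path c·tau·c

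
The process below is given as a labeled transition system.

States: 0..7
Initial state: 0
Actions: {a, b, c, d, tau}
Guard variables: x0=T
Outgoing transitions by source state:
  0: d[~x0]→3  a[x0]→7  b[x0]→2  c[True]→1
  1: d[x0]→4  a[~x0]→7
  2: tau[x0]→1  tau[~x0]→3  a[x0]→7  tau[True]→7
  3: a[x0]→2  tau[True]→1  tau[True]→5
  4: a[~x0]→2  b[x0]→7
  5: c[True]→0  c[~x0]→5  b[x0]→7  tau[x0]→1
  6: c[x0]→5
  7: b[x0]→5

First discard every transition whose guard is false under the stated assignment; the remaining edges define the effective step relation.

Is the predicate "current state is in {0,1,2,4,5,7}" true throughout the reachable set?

Answer: INVARIANT HOLDS

Trace:
Allowed set {0,1,2,4,5,7}
Reachable = {0,1,2,4,5,7}
  0: ok
  1: ok
  2: ok
  4: ok
  5: ok
  7: ok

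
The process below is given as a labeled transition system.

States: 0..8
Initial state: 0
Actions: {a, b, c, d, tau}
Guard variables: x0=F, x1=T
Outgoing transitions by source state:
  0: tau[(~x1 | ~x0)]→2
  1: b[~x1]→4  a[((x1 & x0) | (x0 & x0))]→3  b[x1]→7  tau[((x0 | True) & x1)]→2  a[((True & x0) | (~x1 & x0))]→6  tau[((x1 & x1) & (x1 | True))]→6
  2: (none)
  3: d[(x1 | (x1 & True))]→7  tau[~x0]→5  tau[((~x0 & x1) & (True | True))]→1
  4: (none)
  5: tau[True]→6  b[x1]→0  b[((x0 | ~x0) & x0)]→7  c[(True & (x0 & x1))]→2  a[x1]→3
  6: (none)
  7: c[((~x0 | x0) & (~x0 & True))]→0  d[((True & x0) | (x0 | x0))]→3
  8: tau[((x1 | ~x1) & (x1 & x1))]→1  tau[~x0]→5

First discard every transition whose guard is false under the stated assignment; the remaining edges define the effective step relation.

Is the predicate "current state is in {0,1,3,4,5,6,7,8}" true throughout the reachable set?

Inv-set: {0,1,3,4,5,6,7,8}
Reachable = {0,2}
  0: ok
  2: ✗ unsafe
counterexample path to 2: tau

Answer: INVARIANT VIOLATED at state 2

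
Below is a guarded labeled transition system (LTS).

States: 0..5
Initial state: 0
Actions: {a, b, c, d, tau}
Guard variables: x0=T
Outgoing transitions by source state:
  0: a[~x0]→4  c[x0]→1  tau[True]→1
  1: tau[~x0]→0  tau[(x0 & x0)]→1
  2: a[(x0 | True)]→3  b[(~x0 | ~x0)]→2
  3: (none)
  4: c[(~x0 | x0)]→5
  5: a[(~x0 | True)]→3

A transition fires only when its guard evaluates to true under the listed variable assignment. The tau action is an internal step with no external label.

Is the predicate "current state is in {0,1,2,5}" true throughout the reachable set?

Answer: INVARIANT HOLDS

Trace:
Safe = {0,1,2,5}
R = {0,1}
  0: ok
  1: ok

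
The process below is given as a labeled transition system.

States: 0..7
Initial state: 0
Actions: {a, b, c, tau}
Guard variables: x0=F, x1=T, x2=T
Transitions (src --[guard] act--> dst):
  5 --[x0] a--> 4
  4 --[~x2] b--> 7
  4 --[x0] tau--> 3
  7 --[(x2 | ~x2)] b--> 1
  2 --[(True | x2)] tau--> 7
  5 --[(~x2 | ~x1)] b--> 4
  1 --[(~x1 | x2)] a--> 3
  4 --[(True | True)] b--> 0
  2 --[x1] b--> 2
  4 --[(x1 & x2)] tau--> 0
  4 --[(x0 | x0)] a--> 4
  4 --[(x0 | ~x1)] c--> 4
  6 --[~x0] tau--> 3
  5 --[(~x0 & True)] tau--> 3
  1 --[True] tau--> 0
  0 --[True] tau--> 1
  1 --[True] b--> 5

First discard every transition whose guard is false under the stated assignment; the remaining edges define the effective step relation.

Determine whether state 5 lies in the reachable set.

Guard filter leaves 11 enabled edge(s).
Layer 0: {0}
Layer 1: {1}  total {0,1}
Layer 2: {3,5}  total {0,1,3,5}
Reachable = {0,1,3,5}
Path to 5: tau·b

Answer: REACHABLE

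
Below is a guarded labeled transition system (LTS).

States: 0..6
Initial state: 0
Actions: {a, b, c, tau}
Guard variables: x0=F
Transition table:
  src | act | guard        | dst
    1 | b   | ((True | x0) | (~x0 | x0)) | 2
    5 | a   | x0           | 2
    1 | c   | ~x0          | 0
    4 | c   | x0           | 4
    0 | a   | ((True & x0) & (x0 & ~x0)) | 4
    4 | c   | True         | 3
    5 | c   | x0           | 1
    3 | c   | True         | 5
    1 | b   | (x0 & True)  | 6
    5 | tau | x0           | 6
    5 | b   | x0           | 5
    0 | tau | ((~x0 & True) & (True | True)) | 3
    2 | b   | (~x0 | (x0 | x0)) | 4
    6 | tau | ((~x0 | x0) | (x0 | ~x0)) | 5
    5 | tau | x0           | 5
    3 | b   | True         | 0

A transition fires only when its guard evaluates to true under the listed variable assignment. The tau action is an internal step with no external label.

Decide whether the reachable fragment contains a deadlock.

Reachable = {0,3,5}
  0: tau→3  [1 exit(s)]
  3: b→0  c→5  [2 exit(s)]
  5: ∅  [STUCK]
witness 5: tau·c

Answer: DEADLOCK at state 5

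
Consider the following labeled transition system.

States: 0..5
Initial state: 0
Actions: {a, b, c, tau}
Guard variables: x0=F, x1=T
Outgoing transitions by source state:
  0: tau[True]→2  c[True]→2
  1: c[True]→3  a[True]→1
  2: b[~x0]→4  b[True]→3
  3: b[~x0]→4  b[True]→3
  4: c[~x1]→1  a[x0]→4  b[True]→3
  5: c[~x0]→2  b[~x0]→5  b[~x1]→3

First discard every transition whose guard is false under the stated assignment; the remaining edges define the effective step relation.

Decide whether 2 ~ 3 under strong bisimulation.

Compute ~ classes (split until stable):
  P[0] = {{0,1,2,3,4,5}}
  P[1] = {{0},{1},{2,3,4},{5}}
Fixed point at round 2; 4 class(es).
[2]={2,3,4}  [3]={2,3,4}

Answer: BISIMILAR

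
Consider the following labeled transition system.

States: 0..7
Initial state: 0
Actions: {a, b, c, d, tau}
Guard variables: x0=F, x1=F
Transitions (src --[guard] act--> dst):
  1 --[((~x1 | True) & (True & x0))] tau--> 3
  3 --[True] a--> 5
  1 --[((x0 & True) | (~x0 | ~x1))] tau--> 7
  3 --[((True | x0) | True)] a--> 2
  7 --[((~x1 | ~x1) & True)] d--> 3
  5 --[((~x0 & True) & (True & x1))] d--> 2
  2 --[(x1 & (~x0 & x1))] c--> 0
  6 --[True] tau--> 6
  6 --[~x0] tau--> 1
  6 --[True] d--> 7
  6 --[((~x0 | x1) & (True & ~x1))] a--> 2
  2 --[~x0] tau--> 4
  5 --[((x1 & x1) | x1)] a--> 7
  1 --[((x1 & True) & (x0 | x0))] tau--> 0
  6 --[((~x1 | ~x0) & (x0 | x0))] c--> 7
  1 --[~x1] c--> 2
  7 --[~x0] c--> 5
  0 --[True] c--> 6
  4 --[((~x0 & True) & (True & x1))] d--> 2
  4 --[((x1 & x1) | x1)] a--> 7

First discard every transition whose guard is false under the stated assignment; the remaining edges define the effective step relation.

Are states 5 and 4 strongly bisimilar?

Answer: BISIMILAR

Working:
Refine partition for ~:
  round 0: {{0,1,2,3,4,5,6,7}}
  round 1: {{0},{1},{2},{3},{4,5},{6},{7}}
Fixed point at round 2; 7 class(es).
[5]={4,5}  [4]={4,5}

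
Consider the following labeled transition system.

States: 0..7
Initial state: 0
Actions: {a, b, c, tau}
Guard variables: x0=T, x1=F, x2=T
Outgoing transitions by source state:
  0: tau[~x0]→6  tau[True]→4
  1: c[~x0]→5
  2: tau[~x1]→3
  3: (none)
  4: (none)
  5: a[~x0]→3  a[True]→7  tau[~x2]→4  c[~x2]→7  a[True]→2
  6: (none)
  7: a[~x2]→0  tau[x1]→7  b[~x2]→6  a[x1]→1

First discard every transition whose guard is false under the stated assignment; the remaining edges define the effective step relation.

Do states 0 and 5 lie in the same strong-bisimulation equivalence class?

Answer: NOT BISIMILAR

Analysis:
Refine partition for ~:
  π0 = {{0,1,2,3,4,5,6,7}}
  π1 = {{0,2},{1,3,4,6,7},{5}}
3 equivalence class(es) (converged in 2)
[0]={0,2}  [5]={5}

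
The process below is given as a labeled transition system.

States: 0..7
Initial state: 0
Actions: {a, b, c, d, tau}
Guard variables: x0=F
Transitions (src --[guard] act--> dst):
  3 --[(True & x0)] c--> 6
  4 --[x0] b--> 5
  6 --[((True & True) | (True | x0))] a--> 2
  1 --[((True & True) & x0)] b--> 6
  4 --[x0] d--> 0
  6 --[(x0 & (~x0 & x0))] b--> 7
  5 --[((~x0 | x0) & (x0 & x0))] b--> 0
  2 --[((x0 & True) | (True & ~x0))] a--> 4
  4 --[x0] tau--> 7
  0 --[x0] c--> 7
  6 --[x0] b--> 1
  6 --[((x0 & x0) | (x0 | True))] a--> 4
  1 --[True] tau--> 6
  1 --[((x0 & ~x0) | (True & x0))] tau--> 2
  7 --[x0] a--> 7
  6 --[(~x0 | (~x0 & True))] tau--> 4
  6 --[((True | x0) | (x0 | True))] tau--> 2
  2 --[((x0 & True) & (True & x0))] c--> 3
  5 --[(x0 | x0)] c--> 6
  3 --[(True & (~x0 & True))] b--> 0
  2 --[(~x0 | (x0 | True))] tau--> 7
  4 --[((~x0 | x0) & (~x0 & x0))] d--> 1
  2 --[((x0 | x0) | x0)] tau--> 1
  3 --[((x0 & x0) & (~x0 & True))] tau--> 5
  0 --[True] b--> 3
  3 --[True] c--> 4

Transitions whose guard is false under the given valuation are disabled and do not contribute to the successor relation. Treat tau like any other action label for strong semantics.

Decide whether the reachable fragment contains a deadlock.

Answer: DEADLOCK at state 4

Trace:
Reachable = {0,3,4}
  0: b→3  [1 out]
  3: b→0  c→4  [2 out]
  4: ∅  [no exit]
witness 4: b·c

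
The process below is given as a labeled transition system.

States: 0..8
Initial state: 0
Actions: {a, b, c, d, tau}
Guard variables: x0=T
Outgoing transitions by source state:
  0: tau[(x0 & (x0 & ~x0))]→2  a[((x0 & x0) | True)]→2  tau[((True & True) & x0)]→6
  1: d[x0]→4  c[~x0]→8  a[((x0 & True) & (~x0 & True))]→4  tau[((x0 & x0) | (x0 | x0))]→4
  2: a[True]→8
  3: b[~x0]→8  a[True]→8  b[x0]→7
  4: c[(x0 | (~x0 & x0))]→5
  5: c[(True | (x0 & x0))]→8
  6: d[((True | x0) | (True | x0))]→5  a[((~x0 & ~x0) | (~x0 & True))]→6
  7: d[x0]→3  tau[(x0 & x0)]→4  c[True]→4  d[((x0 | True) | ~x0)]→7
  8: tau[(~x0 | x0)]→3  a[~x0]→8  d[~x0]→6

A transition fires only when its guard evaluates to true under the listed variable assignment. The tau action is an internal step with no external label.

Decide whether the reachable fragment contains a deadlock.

Reachable = {0,2,3,4,5,6,7,8}
  0: a→2  tau→6  [deg 2]
  2: a→8  [deg 1]
  3: a→8  b→7  [deg 2]
  4: c→5  [deg 1]
  5: c→8  [deg 1]
  6: d→5  [deg 1]
  7: c→4  d→3  d→7  tau→4  [deg 4]
  8: tau→3  [deg 1]

Answer: DEADLOCK-FREE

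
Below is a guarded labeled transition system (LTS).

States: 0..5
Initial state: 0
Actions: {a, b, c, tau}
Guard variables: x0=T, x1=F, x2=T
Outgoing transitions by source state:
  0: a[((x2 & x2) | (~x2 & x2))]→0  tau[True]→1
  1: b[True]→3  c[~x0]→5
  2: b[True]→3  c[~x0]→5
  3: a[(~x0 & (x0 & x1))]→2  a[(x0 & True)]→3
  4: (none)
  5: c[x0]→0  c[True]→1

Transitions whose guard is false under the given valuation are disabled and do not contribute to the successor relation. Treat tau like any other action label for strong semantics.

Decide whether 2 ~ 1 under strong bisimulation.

Answer: BISIMILAR

Trace:
Refine partition for ~:
  round 0: {{0,1,2,3,4,5}}
  round 1: {{0},{1,2},{3},{4},{5}}
5 equivalence class(es) (converged in 2)
class of 2: {1,2}; class of 1: {1,2}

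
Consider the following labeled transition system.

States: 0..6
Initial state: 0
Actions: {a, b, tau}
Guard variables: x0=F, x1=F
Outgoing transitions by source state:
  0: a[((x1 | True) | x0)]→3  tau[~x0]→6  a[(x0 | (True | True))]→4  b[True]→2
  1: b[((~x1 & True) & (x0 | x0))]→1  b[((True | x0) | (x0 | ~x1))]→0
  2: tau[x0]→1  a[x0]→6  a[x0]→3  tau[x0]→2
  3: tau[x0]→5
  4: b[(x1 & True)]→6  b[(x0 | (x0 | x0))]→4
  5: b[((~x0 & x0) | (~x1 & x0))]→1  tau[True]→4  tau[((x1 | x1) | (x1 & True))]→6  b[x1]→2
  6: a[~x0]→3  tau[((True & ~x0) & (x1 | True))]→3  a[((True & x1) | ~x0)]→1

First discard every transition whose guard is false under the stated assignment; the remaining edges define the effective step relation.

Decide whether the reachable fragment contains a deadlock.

R = {0,1,2,3,4,6}
  0: a→3  a→4  b→2  tau→6  [4 exit(s)]
  1: b→0  [1 exit(s)]
  2: ∅  [STUCK]
  3: ∅  [STUCK]
  4: ∅  [STUCK]
  6: a→1  a→3  tau→3  [3 exit(s)]
trace reaching 2: b

Answer: DEADLOCK at state 2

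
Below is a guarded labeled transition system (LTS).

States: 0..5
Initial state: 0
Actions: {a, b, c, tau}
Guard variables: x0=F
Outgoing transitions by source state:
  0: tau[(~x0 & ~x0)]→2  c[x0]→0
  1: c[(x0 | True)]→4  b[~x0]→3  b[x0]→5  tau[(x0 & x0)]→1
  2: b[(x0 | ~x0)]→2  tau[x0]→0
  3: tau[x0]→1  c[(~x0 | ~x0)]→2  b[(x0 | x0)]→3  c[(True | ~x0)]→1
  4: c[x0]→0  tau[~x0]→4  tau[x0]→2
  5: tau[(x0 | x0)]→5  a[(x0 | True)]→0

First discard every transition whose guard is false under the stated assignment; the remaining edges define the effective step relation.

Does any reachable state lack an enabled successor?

Answer: DEADLOCK-FREE

Working:
R = {0,2}
  0: tau→2  [1 out]
  2: b→2  [1 out]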